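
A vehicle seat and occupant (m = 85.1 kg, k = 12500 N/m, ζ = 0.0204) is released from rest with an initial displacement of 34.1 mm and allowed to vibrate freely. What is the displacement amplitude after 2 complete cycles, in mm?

26.4 mm

Logarithmic decrement δ = 2πζ/√(1 − ζ²) = 2π × 0.02040/√(1 − 0.000416) = 0.1282.
After n cycles, x_n/x₀ = e^(−nδ), so x_2 = 34.1 × e^(−2 × 0.1282) = 34.1 × 0.7738 = 26.39 mm.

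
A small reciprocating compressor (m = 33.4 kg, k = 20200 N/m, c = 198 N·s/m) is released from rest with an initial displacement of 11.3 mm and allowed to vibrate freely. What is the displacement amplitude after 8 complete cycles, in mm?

0.0253 mm

ζ = c/(2√(km)) = 198/(2√(20200 × 33.4)) = 198/1643 = 0.1205.
Logarithmic decrement δ = 2πζ/√(1 − ζ²) = 2π × 0.1205/√(1 − 0.0145) = 0.7629.
After n cycles, x_n/x₀ = e^(−nδ), so x_8 = 11.3 × e^(−8 × 0.7629) = 11.3 × 0.002236 = 0.02527 mm.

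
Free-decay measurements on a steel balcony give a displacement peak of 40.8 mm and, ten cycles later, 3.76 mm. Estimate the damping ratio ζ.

0.0379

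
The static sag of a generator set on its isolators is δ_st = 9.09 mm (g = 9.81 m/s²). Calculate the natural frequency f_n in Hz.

ω_n = √(g/δ_st) = √(9.81/0.00909) = √1079 = 32.85 rad/s.
f_n = ω_n/(2π) = 32.85/6.283 = 5.228 Hz.

5.23 Hz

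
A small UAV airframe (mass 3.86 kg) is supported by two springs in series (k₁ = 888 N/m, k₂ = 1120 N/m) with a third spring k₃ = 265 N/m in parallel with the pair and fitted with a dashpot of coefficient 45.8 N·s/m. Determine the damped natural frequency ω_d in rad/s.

Series pair: k_s = k₁k₂/(k₁+k₂) = (888)(1120)/(888 + 1120) = 495.3 N/m. In parallel with k₃: k_eq = 495.3 + 265 = 760.3 N/m.
ω_n = √(k_eq/m) = √(760.3/3.86) = 14.03 rad/s.
Critical damping c_c = 2√(k_eq·m) = 2√(760.3 × 3.86) = 108.3 N·s/m, so ζ = c/c_c = 45.8/108.3 = 0.4227.
ω_d = ω_n√(1 − ζ²) = 14.03 × √(1 − 0.179) = 12.72 rad/s.

12.7 rad/s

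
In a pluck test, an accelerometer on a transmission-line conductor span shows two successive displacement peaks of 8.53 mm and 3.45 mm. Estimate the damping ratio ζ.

Logarithmic decrement δ = (1/n)·ln(x₀/x_n) = (1/1)·ln(8.53/3.45) = (1/1)·ln(2.472) = 0.9052.
ζ = δ/√(4π² + δ²) = 0.9052/√(39.48 + 0.819) = 0.9052/6.348 = 0.1426.

0.143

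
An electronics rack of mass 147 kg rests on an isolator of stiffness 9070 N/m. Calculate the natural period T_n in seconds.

0.800 s

ω_n = √(k/m) = √(9070/147) = √61.70 = 7.855 rad/s.
T_n = 2π/ω_n = 6.283/7.855 = 0.7999 s.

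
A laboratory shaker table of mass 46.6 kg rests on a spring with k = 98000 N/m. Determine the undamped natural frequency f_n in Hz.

ω_n = √(k/m) = √(98000/46.6) = √2103 = 45.86 rad/s.
f_n = ω_n/(2π) = 45.86/6.283 = 7.299 Hz.

7.30 Hz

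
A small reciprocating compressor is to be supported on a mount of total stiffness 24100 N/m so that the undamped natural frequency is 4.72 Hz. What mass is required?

ω_n = 2πf_n = 2π × 4.72 = 29.66 rad/s.
m = k/ω_n² = 24100/29.66² = 24100/879.5 = 27.40 kg.

27.4 kg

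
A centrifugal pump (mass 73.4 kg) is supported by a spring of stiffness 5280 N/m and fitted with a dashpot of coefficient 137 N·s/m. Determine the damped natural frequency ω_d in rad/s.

ω_n = √(k/m) = √(5280/73.4) = 8.481 rad/s.
Critical damping c_c = 2√(k·m) = 2√(5280 × 73.4) = 1245 N·s/m, so ζ = c/c_c = 137/1245 = 0.1100.
ω_d = ω_n√(1 − ζ²) = 8.481 × √(1 − 0.0121) = 8.430 rad/s.

8.43 rad/s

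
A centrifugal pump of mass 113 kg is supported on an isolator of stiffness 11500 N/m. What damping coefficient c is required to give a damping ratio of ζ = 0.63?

c_c = 2√(k·m) = 2√(11500 × 113) = 2280 N·s/m.
c = ζ·c_c = 0.63 × 2280 = 1436 N·s/m.

1440 N·s/m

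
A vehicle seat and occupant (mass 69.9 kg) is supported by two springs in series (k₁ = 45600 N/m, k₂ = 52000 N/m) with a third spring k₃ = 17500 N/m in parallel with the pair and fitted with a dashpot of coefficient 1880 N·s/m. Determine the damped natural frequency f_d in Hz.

Series pair: k_s = k₁k₂/(k₁+k₂) = (45600)(52000)/(45600 + 52000) = 24300 N/m. In parallel with k₃: k_eq = 24300 + 17500 = 41800 N/m.
ω_n = √(k_eq/m) = √(41800/69.9) = 24.45 rad/s.
Critical damping c_c = 2√(k_eq·m) = 2√(41800 × 69.9) = 3418 N·s/m, so ζ = c/c_c = 1880/3418 = 0.5500.
ω_d = ω_n√(1 − ζ²) = 24.45 × √(1 − 0.302) = 20.42 rad/s.
f_d = ω_d/(2π) = 3.250 Hz.

3.25 Hz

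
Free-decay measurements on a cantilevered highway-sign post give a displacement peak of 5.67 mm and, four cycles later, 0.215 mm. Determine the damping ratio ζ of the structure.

0.129

Logarithmic decrement δ = (1/n)·ln(x₀/x_n) = (1/4)·ln(5.67/0.215) = (1/4)·ln(26.37) = 0.8181.
ζ = δ/√(4π² + δ²) = 0.8181/√(39.48 + 0.669) = 0.8181/6.336 = 0.1291.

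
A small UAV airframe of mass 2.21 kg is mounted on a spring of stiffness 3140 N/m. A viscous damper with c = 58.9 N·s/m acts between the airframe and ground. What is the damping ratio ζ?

0.354

ω_n = √(k/m) = √(3140/2.21) = 37.69 rad/s.
Critical damping c_c = 2√(k·m) = 2√(3140 × 2.21) = 166.6 N·s/m, so ζ = c/c_c = 58.9/166.6 = 0.3535.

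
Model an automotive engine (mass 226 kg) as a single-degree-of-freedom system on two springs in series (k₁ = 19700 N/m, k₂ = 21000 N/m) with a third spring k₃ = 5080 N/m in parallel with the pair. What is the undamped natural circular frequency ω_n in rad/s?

8.21 rad/s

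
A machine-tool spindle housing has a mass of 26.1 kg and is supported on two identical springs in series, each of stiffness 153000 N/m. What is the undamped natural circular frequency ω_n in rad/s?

Series springs: 1/k_eq = 2/153000, so k_eq = 153000/2 = 76500 N/m.
ω_n = √(k_eq/m) = √(76500/26.1) = √2931 = 54.14 rad/s.

54.1 rad/s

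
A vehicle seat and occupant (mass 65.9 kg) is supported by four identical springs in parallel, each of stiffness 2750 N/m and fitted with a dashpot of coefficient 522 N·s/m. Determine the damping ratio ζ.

Parallel springs add: k_eq = 4 × 2750 = 11000 N/m.
ω_n = √(k_eq/m) = √(11000/65.9) = 12.92 rad/s.
Critical damping c_c = 2√(k_eq·m) = 2√(11000 × 65.9) = 1703 N·s/m, so ζ = c/c_c = 522/1703 = 0.3066.

0.307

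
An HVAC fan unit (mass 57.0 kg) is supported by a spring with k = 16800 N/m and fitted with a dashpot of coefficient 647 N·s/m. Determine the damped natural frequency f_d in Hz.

ω_n = √(k/m) = √(16800/57.0) = 17.17 rad/s.
Critical damping c_c = 2√(k·m) = 2√(16800 × 57.0) = 1957 N·s/m, so ζ = c/c_c = 647/1957 = 0.3306.
ω_d = ω_n√(1 − ζ²) = 17.17 × √(1 − 0.109) = 16.20 rad/s.
f_d = ω_d/(2π) = 2.579 Hz.

2.58 Hz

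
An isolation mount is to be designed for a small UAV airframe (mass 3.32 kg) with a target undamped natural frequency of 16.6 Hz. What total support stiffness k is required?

ω_n = 2πf_n = 2π × 16.6 = 104.3 rad/s.
k = m·ω_n² = 3.32 × 104.3² = 3.32 × 10880 = 36120 N/m.

36100 N/m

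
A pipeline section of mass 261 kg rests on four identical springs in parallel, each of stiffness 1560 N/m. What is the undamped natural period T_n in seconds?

1.29 s

Parallel springs add: k_eq = 4 × 1560 = 6240 N/m.
ω_n = √(k_eq/m) = √(6240/261) = √23.91 = 4.890 rad/s.
T_n = 2π/ω_n = 6.283/4.890 = 1.285 s.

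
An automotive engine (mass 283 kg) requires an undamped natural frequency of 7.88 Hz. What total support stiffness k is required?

ω_n = 2πf_n = 2π × 7.88 = 49.51 rad/s.
k = m·ω_n² = 283 × 49.51² = 283 × 2451 = 693700 N/m.

694000 N/m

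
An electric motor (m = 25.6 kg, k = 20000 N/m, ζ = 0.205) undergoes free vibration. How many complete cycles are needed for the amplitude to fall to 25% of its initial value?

2 cycles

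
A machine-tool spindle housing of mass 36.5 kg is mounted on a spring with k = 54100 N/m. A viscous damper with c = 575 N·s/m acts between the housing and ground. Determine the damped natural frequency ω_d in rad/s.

37.7 rad/s

ω_n = √(k/m) = √(54100/36.5) = 38.50 rad/s.
Critical damping c_c = 2√(k·m) = 2√(54100 × 36.5) = 2810 N·s/m, so ζ = c/c_c = 575/2810 = 0.2046.
ω_d = ω_n√(1 − ζ²) = 38.50 × √(1 − 0.0419) = 37.68 rad/s.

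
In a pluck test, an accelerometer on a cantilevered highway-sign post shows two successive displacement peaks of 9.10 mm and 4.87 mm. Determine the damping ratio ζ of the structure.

0.0990

Logarithmic decrement δ = (1/n)·ln(x₀/x_n) = (1/1)·ln(9.10/4.87) = (1/1)·ln(1.869) = 0.6252.
ζ = δ/√(4π² + δ²) = 0.6252/√(39.48 + 0.391) = 0.6252/6.314 = 0.09901.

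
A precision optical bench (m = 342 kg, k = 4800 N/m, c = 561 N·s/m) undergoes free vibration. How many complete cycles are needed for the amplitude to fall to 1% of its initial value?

ζ = c/(2√(km)) = 561/(2√(4800 × 342)) = 561/2562 = 0.2189.
Logarithmic decrement δ = 2πζ/√(1 − ζ²) = 2π × 0.2189/√(1 − 0.0479) = 1.410.
x_n/x₀ = e^(−nδ) ≤ 0.01; take ln: n ≥ ln(1/0.01)/δ = 4.605/1.410 = 3.267.
So 4 complete cycles are required.

4 cycles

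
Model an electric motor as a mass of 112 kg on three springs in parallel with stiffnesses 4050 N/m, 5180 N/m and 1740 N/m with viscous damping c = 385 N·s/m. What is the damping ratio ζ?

Parallel springs add: k_eq = 4050 + 5180 + 1740 = 10970 N/m.
ω_n = √(k_eq/m) = √(10970/112) = 9.897 rad/s.
Critical damping c_c = 2√(k_eq·m) = 2√(10970 × 112) = 2217 N·s/m, so ζ = c/c_c = 385/2217 = 0.1737.

0.174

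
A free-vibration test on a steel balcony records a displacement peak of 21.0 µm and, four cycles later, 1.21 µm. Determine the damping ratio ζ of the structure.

0.113

Logarithmic decrement δ = (1/n)·ln(x₀/x_n) = (1/4)·ln(21.0/1.21) = (1/4)·ln(17.36) = 0.7135.
ζ = δ/√(4π² + δ²) = 0.7135/√(39.48 + 0.509) = 0.7135/6.324 = 0.1128.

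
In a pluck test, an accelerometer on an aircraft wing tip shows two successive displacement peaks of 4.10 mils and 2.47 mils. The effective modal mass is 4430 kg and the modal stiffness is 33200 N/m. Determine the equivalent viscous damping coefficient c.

1950 N·s/m

Logarithmic decrement δ = (1/n)·ln(x₀/x_n) = (1/1)·ln(4.10/2.47) = (1/1)·ln(1.660) = 0.5068.
ζ = δ/√(4π² + δ²) = 0.5068/√(39.48 + 0.257) = 0.5068/6.304 = 0.08039.
c = ζ · 2√(km) = 0.08039 × 2√(33200 × 4430) = 0.08039 × 24250 = 1950 N·s/m.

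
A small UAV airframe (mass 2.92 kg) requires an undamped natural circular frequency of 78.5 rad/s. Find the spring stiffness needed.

18000 N/m

k = m·ω_n² = 2.92 × 78.50² = 2.92 × 6162 = 17990 N/m.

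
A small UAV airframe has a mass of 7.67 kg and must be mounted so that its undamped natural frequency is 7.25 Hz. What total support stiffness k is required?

ω_n = 2πf_n = 2π × 7.25 = 45.55 rad/s.
k = m·ω_n² = 7.67 × 45.55² = 7.67 × 2075 = 15920 N/m.

15900 N/m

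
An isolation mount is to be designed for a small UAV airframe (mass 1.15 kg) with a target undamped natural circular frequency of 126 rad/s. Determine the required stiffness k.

18300 N/m

k = m·ω_n² = 1.15 × 126.0² = 1.15 × 15880 = 18260 N/m.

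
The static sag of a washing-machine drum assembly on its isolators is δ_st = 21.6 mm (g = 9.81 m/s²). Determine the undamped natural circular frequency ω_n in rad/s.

21.3 rad/s

ω_n = √(g/δ_st) = √(9.81/0.0216) = √454.2 = 21.31 rad/s.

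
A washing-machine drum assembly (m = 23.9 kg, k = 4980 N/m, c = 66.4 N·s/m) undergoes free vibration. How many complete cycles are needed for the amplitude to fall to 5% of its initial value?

5 cycles

ζ = c/(2√(km)) = 66.4/(2√(4980 × 23.9)) = 66.4/690.0 = 0.09623.
Logarithmic decrement δ = 2πζ/√(1 − ζ²) = 2π × 0.09623/√(1 − 0.00926) = 0.6075.
x_n/x₀ = e^(−nδ) ≤ 0.05; take ln: n ≥ ln(1/0.05)/δ = 2.996/0.6075 = 4.931.
So 5 complete cycles are required.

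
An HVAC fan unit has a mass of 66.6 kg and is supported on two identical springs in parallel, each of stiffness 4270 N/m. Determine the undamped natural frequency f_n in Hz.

Parallel springs add: k_eq = 2 × 4270 = 8540 N/m.
ω_n = √(k_eq/m) = √(8540/66.6) = √128.2 = 11.32 rad/s.
f_n = ω_n/(2π) = 11.32/6.283 = 1.802 Hz.

1.80 Hz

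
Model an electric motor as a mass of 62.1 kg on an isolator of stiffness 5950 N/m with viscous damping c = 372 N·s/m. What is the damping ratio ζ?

0.306

ω_n = √(k/m) = √(5950/62.1) = 9.788 rad/s.
Critical damping c_c = 2√(k·m) = 2√(5950 × 62.1) = 1216 N·s/m, so ζ = c/c_c = 372/1216 = 0.3060.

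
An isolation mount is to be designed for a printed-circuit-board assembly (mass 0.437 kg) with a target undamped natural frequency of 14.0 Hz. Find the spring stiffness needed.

3380 N/m

ω_n = 2πf_n = 2π × 14.0 = 87.96 rad/s.
k = m·ω_n² = 0.437 × 87.96² = 0.437 × 7738 = 3381 N/m.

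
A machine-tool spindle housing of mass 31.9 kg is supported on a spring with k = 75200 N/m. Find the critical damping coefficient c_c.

c_c = 2√(k·m) = 2√(75200 × 31.9) = 2 × 1549 = 3098 N·s/m.

3100 N·s/m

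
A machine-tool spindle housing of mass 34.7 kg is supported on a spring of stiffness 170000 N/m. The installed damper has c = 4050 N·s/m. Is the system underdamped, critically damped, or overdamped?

underdamped

c_c = 2√(k·m) = 4858 N·s/m; ζ = c/c_c = 4050/4858 = 0.834.
Since ζ < 1 the system is underdamped.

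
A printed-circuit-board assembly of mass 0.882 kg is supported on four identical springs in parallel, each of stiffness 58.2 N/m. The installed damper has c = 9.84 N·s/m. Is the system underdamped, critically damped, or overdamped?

Parallel springs add: k_eq = 4 × 58.2 = 232.8 N/m.
c_c = 2√(k_eq·m) = 28.66 N·s/m; ζ = c/c_c = 9.84/28.66 = 0.343.
Since ζ < 1 the system is underdamped.

underdamped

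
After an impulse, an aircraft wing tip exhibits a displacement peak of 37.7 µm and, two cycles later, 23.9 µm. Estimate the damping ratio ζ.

0.0362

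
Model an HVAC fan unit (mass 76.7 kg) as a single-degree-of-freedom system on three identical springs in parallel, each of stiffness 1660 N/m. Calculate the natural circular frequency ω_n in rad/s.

Parallel springs add: k_eq = 3 × 1660 = 4980 N/m.
ω_n = √(k_eq/m) = √(4980/76.7) = √64.93 = 8.058 rad/s.

8.06 rad/s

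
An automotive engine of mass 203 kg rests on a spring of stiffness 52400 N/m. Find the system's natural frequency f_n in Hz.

2.56 Hz

ω_n = √(k/m) = √(52400/203) = √258.1 = 16.07 rad/s.
f_n = ω_n/(2π) = 16.07/6.283 = 2.557 Hz.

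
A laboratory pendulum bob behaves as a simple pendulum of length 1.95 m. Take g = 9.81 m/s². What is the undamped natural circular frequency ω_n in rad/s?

2.24 rad/s

For a simple pendulum ω_n = √(g/L) = √(9.81/1.95) = √5.031 = 2.243 rad/s.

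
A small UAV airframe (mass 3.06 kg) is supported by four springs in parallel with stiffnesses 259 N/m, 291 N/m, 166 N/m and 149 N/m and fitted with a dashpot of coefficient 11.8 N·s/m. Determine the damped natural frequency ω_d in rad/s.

16.7 rad/s

Parallel springs add: k_eq = 259 + 291 + 166 + 149 = 865.0 N/m.
ω_n = √(k_eq/m) = √(865.0/3.06) = 16.81 rad/s.
Critical damping c_c = 2√(k_eq·m) = 2√(865.0 × 3.06) = 102.9 N·s/m, so ζ = c/c_c = 11.8/102.9 = 0.1147.
ω_d = ω_n√(1 − ζ²) = 16.81 × √(1 − 0.0132) = 16.70 rad/s.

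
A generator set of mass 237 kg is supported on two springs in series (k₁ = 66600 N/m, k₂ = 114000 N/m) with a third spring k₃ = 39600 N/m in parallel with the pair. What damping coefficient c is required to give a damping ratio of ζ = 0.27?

Series pair: k_s = k₁k₂/(k₁+k₂) = (66600)(114000)/(66600 + 114000) = 42040 N/m. In parallel with k₃: k_eq = 42040 + 39600 = 81640 N/m.
c_c = 2√(k_eq·m) = 2√(81640 × 237) = 8797 N·s/m.
c = ζ·c_c = 0.27 × 8797 = 2375 N·s/m.

2380 N·s/m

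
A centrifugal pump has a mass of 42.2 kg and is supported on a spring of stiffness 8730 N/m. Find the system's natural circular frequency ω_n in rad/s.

ω_n = √(k/m) = √(8730/42.2) = √206.9 = 14.38 rad/s.

14.4 rad/s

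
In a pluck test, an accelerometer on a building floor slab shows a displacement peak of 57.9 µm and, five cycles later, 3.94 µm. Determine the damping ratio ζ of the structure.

0.0852

Logarithmic decrement δ = (1/n)·ln(x₀/x_n) = (1/5)·ln(57.9/3.94) = (1/5)·ln(14.70) = 0.5375.
ζ = δ/√(4π² + δ²) = 0.5375/√(39.48 + 0.289) = 0.5375/6.306 = 0.08524.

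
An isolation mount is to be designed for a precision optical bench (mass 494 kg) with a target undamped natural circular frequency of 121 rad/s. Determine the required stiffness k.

k = m·ω_n² = 494 × 121.0² = 494 × 14640 = 7233000 N/m.

7230000 N/m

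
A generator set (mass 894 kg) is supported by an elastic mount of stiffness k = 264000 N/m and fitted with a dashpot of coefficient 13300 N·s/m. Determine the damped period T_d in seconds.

0.406 s

ω_n = √(k/m) = √(264000/894) = 17.18 rad/s.
Critical damping c_c = 2√(k·m) = 2√(264000 × 894) = 30730 N·s/m, so ζ = c/c_c = 13300/30730 = 0.4329.
ω_d = ω_n√(1 − ζ²) = 17.18 × √(1 − 0.187) = 15.49 rad/s.
T_d = 2π/ω_d = 0.4056 s.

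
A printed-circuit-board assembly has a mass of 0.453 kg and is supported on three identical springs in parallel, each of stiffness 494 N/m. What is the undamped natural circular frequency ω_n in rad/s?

57.2 rad/s

Parallel springs add: k_eq = 3 × 494 = 1482 N/m.
ω_n = √(k_eq/m) = √(1482/0.453) = √3272 = 57.20 rad/s.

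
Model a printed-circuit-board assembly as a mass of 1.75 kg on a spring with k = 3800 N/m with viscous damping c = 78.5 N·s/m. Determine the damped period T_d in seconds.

ω_n = √(k/m) = √(3800/1.75) = 46.60 rad/s.
Critical damping c_c = 2√(k·m) = 2√(3800 × 1.75) = 163.1 N·s/m, so ζ = c/c_c = 78.5/163.1 = 0.4813.
ω_d = ω_n√(1 − ζ²) = 46.60 × √(1 − 0.232) = 40.85 rad/s.
T_d = 2π/ω_d = 0.1538 s.

0.154 s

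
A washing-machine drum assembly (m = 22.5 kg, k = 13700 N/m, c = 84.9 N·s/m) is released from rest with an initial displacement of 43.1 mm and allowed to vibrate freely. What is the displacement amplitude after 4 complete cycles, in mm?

ζ = c/(2√(km)) = 84.9/(2√(13700 × 22.5)) = 84.9/1110 = 0.07646.
Logarithmic decrement δ = 2πζ/√(1 − ζ²) = 2π × 0.07646/√(1 − 0.00585) = 0.4818.
After n cycles, x_n/x₀ = e^(−nδ), so x_4 = 43.1 × e^(−4 × 0.4818) = 43.1 × 0.1455 = 6.273 mm.

6.27 mm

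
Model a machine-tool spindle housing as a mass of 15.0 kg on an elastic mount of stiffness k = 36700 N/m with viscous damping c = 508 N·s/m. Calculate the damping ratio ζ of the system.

0.342

ω_n = √(k/m) = √(36700/15.0) = 49.46 rad/s.
Critical damping c_c = 2√(k·m) = 2√(36700 × 15.0) = 1484 N·s/m, so ζ = c/c_c = 508/1484 = 0.3423.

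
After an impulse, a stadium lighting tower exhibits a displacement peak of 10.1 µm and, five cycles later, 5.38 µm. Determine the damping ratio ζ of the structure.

Logarithmic decrement δ = (1/n)·ln(x₀/x_n) = (1/5)·ln(10.1/5.38) = (1/5)·ln(1.877) = 0.1260.
ζ = δ/√(4π² + δ²) = 0.1260/√(39.48 + 0.0159) = 0.1260/6.284 = 0.02004.

0.0200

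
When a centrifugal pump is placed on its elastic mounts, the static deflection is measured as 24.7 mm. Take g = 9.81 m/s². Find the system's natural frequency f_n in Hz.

3.17 Hz

ω_n = √(g/δ_st) = √(9.81/0.0247) = √397.2 = 19.93 rad/s.
f_n = ω_n/(2π) = 19.93/6.283 = 3.172 Hz.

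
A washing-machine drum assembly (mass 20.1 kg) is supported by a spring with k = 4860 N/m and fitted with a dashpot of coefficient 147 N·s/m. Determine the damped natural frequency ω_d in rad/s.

ω_n = √(k/m) = √(4860/20.1) = 15.55 rad/s.
Critical damping c_c = 2√(k·m) = 2√(4860 × 20.1) = 625.1 N·s/m, so ζ = c/c_c = 147/625.1 = 0.2352.
ω_d = ω_n√(1 − ζ²) = 15.55 × √(1 − 0.0553) = 15.11 rad/s.

15.1 rad/s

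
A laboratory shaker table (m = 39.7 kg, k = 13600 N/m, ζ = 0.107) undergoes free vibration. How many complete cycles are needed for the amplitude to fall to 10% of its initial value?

4 cycles

Logarithmic decrement δ = 2πζ/√(1 − ζ²) = 2π × 0.1070/√(1 − 0.0114) = 0.6762.
x_n/x₀ = e^(−nδ) ≤ 0.1; take ln: n ≥ ln(1/0.1)/δ = 2.303/0.6762 = 3.405.
So 4 complete cycles are required.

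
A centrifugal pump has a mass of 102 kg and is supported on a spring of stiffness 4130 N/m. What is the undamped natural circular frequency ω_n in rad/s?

ω_n = √(k/m) = √(4130/102) = √40.49 = 6.363 rad/s.

6.36 rad/s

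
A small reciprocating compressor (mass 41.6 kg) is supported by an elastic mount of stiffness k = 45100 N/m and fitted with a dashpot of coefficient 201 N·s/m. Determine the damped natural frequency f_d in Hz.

5.23 Hz

ω_n = √(k/m) = √(45100/41.6) = 32.93 rad/s.
Critical damping c_c = 2√(k·m) = 2√(45100 × 41.6) = 2739 N·s/m, so ζ = c/c_c = 201/2739 = 0.07337.
ω_d = ω_n√(1 − ζ²) = 32.93 × √(1 − 0.00538) = 32.84 rad/s.
f_d = ω_d/(2π) = 5.226 Hz.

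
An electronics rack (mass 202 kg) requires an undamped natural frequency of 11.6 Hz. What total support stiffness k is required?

ω_n = 2πf_n = 2π × 11.6 = 72.88 rad/s.
k = m·ω_n² = 202 × 72.88² = 202 × 5312 = 1073000 N/m.

1070000 N/m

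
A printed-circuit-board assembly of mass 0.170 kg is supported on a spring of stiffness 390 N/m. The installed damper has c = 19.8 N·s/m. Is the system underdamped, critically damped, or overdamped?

overdamped

c_c = 2√(k·m) = 16.28 N·s/m; ζ = c/c_c = 19.8/16.28 = 1.22.
Since ζ > 1 the system is overdamped.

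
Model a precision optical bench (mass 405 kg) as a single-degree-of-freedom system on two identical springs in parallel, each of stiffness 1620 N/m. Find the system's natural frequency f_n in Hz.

Parallel springs add: k_eq = 2 × 1620 = 3240 N/m.
ω_n = √(k_eq/m) = √(3240/405) = √8.000 = 2.828 rad/s.
f_n = ω_n/(2π) = 2.828/6.283 = 0.4502 Hz.

0.450 Hz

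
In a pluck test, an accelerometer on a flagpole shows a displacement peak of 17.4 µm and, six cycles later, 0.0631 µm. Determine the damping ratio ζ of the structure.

0.147

Logarithmic decrement δ = (1/n)·ln(x₀/x_n) = (1/6)·ln(17.4/0.0631) = (1/6)·ln(275.8) = 0.9366.
ζ = δ/√(4π² + δ²) = 0.9366/√(39.48 + 0.877) = 0.9366/6.353 = 0.1474.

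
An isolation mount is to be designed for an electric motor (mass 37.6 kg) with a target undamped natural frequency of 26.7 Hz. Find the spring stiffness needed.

ω_n = 2πf_n = 2π × 26.7 = 167.8 rad/s.
k = m·ω_n² = 37.6 × 167.8² = 37.6 × 28140 = 1058000 N/m.

1060000 N/m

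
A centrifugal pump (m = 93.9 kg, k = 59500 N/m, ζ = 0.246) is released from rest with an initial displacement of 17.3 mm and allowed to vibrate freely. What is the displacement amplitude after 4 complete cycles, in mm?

0.0294 mm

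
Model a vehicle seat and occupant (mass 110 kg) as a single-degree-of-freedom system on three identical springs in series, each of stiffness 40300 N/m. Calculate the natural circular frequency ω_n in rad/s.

Series springs: 1/k_eq = 3/40300, so k_eq = 40300/3 = 13430 N/m.
ω_n = √(k_eq/m) = √(13430/110) = √122.1 = 11.05 rad/s.

11.1 rad/s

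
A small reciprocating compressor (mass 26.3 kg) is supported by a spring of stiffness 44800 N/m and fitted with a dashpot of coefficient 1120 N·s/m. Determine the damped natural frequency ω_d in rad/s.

ω_n = √(k/m) = √(44800/26.3) = 41.27 rad/s.
Critical damping c_c = 2√(k·m) = 2√(44800 × 26.3) = 2171 N·s/m, so ζ = c/c_c = 1120/2171 = 0.5159.
ω_d = ω_n√(1 − ζ²) = 41.27 × √(1 − 0.266) = 35.36 rad/s.

35.4 rad/s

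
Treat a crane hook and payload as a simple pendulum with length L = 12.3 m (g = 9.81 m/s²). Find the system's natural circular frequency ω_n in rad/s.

For a simple pendulum ω_n = √(g/L) = √(9.81/12.3) = √0.7976 = 0.8931 rad/s.

0.893 rad/s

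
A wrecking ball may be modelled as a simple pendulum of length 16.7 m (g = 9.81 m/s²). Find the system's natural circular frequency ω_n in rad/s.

0.766 rad/s

For a simple pendulum ω_n = √(g/L) = √(9.81/16.7) = √0.5874 = 0.7664 rad/s.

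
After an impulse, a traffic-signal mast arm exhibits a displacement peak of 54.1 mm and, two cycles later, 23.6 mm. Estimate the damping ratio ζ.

0.0659

Logarithmic decrement δ = (1/n)·ln(x₀/x_n) = (1/2)·ln(54.1/23.6) = (1/2)·ln(2.292) = 0.4148.
ζ = δ/√(4π² + δ²) = 0.4148/√(39.48 + 0.172) = 0.4148/6.297 = 0.06587.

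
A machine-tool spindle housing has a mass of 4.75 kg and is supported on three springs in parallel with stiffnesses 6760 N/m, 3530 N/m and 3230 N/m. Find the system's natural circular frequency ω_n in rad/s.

Parallel springs add: k_eq = 6760 + 3530 + 3230 = 13520 N/m.
ω_n = √(k_eq/m) = √(13520/4.75) = √2846 = 53.35 rad/s.

53.4 rad/s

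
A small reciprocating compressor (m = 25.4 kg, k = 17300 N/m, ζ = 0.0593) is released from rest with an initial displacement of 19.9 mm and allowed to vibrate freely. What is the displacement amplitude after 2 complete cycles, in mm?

Logarithmic decrement δ = 2πζ/√(1 − ζ²) = 2π × 0.05930/√(1 − 0.00352) = 0.3732.
After n cycles, x_n/x₀ = e^(−nδ), so x_2 = 19.9 × e^(−2 × 0.3732) = 19.9 × 0.4740 = 9.433 mm.

9.43 mm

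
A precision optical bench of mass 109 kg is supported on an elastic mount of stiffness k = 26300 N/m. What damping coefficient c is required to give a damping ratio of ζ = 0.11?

c_c = 2√(k·m) = 2√(26300 × 109) = 3386 N·s/m.
c = ζ·c_c = 0.11 × 3386 = 372.5 N·s/m.

372 N·s/m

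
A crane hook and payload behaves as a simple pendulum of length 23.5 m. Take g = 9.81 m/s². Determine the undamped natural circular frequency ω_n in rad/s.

0.646 rad/s

For a simple pendulum ω_n = √(g/L) = √(9.81/23.5) = √0.4174 = 0.6461 rad/s.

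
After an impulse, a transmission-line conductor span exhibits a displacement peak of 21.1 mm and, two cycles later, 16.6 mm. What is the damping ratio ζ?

0.0191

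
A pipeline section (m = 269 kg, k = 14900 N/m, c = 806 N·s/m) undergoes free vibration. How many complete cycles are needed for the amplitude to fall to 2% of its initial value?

ζ = c/(2√(km)) = 806/(2√(14900 × 269)) = 806/4004 = 0.2013.
Logarithmic decrement δ = 2πζ/√(1 − ζ²) = 2π × 0.2013/√(1 − 0.0405) = 1.291.
x_n/x₀ = e^(−nδ) ≤ 0.02; take ln: n ≥ ln(1/0.02)/δ = 3.912/1.291 = 3.030.
So 4 complete cycles are required.

4 cycles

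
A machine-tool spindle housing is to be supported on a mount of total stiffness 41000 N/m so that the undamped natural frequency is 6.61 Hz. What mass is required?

ω_n = 2πf_n = 2π × 6.61 = 41.53 rad/s.
m = k/ω_n² = 41000/41.53² = 41000/1725 = 23.77 kg.

23.8 kg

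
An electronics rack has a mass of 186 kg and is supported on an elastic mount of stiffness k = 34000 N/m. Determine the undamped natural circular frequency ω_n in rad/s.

13.5 rad/s

ω_n = √(k/m) = √(34000/186) = √182.8 = 13.52 rad/s.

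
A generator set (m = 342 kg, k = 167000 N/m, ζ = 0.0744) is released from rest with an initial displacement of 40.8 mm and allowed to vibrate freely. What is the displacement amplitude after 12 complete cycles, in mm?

Logarithmic decrement δ = 2πζ/√(1 − ζ²) = 2π × 0.07440/√(1 − 0.00554) = 0.4688.
After n cycles, x_n/x₀ = e^(−nδ), so x_12 = 40.8 × e^(−12 × 0.4688) = 40.8 × 0.003606 = 0.1471 mm.

0.147 mm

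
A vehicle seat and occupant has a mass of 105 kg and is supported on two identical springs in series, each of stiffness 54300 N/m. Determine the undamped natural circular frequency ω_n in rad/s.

Series springs: 1/k_eq = 2/54300, so k_eq = 54300/2 = 27150 N/m.
ω_n = √(k_eq/m) = √(27150/105) = √258.6 = 16.08 rad/s.

16.1 rad/s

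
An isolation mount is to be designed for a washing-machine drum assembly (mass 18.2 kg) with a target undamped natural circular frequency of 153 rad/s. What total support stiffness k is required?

k = m·ω_n² = 18.2 × 153.0² = 18.2 × 23410 = 426000 N/m.

426000 N/m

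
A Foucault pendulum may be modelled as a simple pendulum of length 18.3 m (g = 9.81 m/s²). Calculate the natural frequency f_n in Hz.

0.117 Hz

For a simple pendulum ω_n = √(g/L) = √(9.81/18.3) = √0.5361 = 0.7322 rad/s.
f_n = ω_n/(2π) = 0.7322/6.283 = 0.1165 Hz.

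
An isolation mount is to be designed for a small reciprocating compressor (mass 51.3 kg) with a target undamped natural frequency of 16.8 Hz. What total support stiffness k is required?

572000 N/m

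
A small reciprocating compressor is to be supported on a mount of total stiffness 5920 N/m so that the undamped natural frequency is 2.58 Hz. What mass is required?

22.5 kg

ω_n = 2πf_n = 2π × 2.58 = 16.21 rad/s.
m = k/ω_n² = 5920/16.21² = 5920/262.8 = 22.53 kg.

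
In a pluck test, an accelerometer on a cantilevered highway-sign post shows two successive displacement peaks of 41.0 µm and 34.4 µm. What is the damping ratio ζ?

0.0279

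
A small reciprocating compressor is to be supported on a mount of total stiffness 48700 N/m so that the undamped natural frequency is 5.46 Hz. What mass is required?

41.4 kg

ω_n = 2πf_n = 2π × 5.46 = 34.31 rad/s.
m = k/ω_n² = 48700/34.31² = 48700/1177 = 41.38 kg.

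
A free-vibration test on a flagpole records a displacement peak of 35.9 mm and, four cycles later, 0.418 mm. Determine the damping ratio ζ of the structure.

Logarithmic decrement δ = (1/n)·ln(x₀/x_n) = (1/4)·ln(35.9/0.418) = (1/4)·ln(85.89) = 1.113.
ζ = δ/√(4π² + δ²) = 1.113/√(39.48 + 1.24) = 1.113/6.381 = 0.1745.

0.174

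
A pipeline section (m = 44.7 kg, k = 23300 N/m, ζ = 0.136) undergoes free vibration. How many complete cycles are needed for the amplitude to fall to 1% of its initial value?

6 cycles

Logarithmic decrement δ = 2πζ/√(1 − ζ²) = 2π × 0.1360/√(1 − 0.0185) = 0.8625.
x_n/x₀ = e^(−nδ) ≤ 0.01; take ln: n ≥ ln(1/0.01)/δ = 4.605/0.8625 = 5.339.
So 6 complete cycles are required.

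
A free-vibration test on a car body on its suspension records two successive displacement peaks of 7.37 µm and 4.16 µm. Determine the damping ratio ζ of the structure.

0.0906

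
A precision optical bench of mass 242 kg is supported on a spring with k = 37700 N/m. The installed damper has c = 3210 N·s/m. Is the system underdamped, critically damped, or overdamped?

underdamped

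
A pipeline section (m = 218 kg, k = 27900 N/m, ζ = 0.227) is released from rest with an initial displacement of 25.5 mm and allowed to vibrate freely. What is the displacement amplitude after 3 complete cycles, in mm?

Logarithmic decrement δ = 2πζ/√(1 − ζ²) = 2π × 0.2270/√(1 − 0.0515) = 1.465.
After n cycles, x_n/x₀ = e^(−nδ), so x_3 = 25.5 × e^(−3 × 1.465) = 25.5 × 0.01236 = 0.3151 mm.

0.315 mm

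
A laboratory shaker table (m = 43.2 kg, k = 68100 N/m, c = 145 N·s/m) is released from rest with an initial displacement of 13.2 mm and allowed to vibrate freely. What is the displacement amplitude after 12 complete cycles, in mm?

ζ = c/(2√(km)) = 145/(2√(68100 × 43.2)) = 145/3430 = 0.04227.
Logarithmic decrement δ = 2πζ/√(1 − ζ²) = 2π × 0.04227/√(1 − 0.00179) = 0.2658.
After n cycles, x_n/x₀ = e^(−nδ), so x_12 = 13.2 × e^(−12 × 0.2658) = 13.2 × 0.04118 = 0.5435 mm.

0.544 mm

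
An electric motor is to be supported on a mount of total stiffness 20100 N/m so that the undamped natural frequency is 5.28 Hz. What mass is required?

18.3 kg

ω_n = 2πf_n = 2π × 5.28 = 33.18 rad/s.
m = k/ω_n² = 20100/33.18² = 20100/1101 = 18.26 kg.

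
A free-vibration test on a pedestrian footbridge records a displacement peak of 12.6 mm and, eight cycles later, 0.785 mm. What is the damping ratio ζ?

Logarithmic decrement δ = (1/n)·ln(x₀/x_n) = (1/8)·ln(12.6/0.785) = (1/8)·ln(16.05) = 0.3470.
ζ = δ/√(4π² + δ²) = 0.3470/√(39.48 + 0.120) = 0.3470/6.293 = 0.05514.

0.0551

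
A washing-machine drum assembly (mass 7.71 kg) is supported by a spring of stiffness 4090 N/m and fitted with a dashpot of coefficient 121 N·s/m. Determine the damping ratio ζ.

0.341

ω_n = √(k/m) = √(4090/7.71) = 23.03 rad/s.
Critical damping c_c = 2√(k·m) = 2√(4090 × 7.71) = 355.2 N·s/m, so ζ = c/c_c = 121/355.2 = 0.3407.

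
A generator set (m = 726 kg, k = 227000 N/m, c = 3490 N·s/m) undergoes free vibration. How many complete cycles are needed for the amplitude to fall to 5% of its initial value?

4 cycles

ζ = c/(2√(km)) = 3490/(2√(227000 × 726)) = 3490/25680 = 0.1359.
Logarithmic decrement δ = 2πζ/√(1 − ζ²) = 2π × 0.1359/√(1 − 0.0185) = 0.8621.
x_n/x₀ = e^(−nδ) ≤ 0.05; take ln: n ≥ ln(1/0.05)/δ = 2.996/0.8621 = 3.475.
So 4 complete cycles are required.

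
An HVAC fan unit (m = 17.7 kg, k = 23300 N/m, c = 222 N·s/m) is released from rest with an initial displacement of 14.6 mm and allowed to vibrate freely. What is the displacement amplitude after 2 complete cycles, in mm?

ζ = c/(2√(km)) = 222/(2√(23300 × 17.7)) = 222/1284 = 0.1728.
Logarithmic decrement δ = 2πζ/√(1 − ζ²) = 2π × 0.1728/√(1 − 0.0299) = 1.103.
After n cycles, x_n/x₀ = e^(−nδ), so x_2 = 14.6 × e^(−2 × 1.103) = 14.6 × 0.1102 = 1.609 mm.

1.61 mm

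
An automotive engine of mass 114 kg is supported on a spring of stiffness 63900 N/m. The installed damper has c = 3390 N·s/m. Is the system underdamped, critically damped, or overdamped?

underdamped

c_c = 2√(k·m) = 5398 N·s/m; ζ = c/c_c = 3390/5398 = 0.628.
Since ζ < 1 the system is underdamped.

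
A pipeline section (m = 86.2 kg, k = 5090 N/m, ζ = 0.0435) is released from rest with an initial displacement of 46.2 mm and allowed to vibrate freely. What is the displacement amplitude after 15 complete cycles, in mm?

Logarithmic decrement δ = 2πζ/√(1 − ζ²) = 2π × 0.04350/√(1 − 0.00189) = 0.2736.
After n cycles, x_n/x₀ = e^(−nδ), so x_15 = 46.2 × e^(−15 × 0.2736) = 46.2 × 0.01651 = 0.7629 mm.

0.763 mm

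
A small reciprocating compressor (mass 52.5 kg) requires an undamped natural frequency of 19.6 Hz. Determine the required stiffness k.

796000 N/m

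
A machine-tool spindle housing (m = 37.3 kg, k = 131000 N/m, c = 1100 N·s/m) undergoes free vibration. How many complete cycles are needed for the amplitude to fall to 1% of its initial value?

3 cycles

ζ = c/(2√(km)) = 1100/(2√(131000 × 37.3)) = 1100/4421 = 0.2488.
Logarithmic decrement δ = 2πζ/√(1 − ζ²) = 2π × 0.2488/√(1 − 0.0619) = 1.614.
x_n/x₀ = e^(−nδ) ≤ 0.01; take ln: n ≥ ln(1/0.01)/δ = 4.605/1.614 = 2.853.
So 3 complete cycles are required.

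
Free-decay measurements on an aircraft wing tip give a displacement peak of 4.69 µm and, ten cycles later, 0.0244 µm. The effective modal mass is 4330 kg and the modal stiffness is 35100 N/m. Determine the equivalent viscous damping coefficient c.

Logarithmic decrement δ = (1/n)·ln(x₀/x_n) = (1/10)·ln(4.69/0.0244) = (1/10)·ln(192.2) = 0.5259.
ζ = δ/√(4π² + δ²) = 0.5259/√(39.48 + 0.277) = 0.5259/6.305 = 0.08340.
c = ζ · 2√(km) = 0.08340 × 2√(35100 × 4330) = 0.08340 × 24660 = 2056 N·s/m.

2060 N·s/m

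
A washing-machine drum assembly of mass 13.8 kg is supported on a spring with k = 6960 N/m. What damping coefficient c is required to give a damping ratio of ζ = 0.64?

c_c = 2√(k·m) = 2√(6960 × 13.8) = 619.8 N·s/m.
c = ζ·c_c = 0.64 × 619.8 = 396.7 N·s/m.

397 N·s/m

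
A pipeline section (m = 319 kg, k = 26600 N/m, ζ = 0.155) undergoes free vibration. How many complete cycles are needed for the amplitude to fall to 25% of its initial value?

2 cycles

Logarithmic decrement δ = 2πζ/√(1 − ζ²) = 2π × 0.1550/√(1 − 0.0240) = 0.9858.
x_n/x₀ = e^(−nδ) ≤ 0.25; take ln: n ≥ ln(1/0.25)/δ = 1.386/0.9858 = 1.406.
So 2 complete cycles are required.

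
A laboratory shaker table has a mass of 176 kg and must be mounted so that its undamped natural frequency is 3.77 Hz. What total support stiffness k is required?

98800 N/m

ω_n = 2πf_n = 2π × 3.77 = 23.69 rad/s.
k = m·ω_n² = 176 × 23.69² = 176 × 561.1 = 98750 N/m.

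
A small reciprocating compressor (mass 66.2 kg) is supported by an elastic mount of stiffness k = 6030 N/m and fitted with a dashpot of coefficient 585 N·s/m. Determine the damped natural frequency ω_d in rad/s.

ω_n = √(k/m) = √(6030/66.2) = 9.544 rad/s.
Critical damping c_c = 2√(k·m) = 2√(6030 × 66.2) = 1264 N·s/m, so ζ = c/c_c = 585/1264 = 0.4630.
ω_d = ω_n√(1 − ζ²) = 9.544 × √(1 − 0.214) = 8.460 rad/s.

8.46 rad/s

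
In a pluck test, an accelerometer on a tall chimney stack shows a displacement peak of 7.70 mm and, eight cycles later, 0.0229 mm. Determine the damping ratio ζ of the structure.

0.115

Logarithmic decrement δ = (1/n)·ln(x₀/x_n) = (1/8)·ln(7.70/0.0229) = (1/8)·ln(336.2) = 0.7272.
ζ = δ/√(4π² + δ²) = 0.7272/√(39.48 + 0.529) = 0.7272/6.325 = 0.1150.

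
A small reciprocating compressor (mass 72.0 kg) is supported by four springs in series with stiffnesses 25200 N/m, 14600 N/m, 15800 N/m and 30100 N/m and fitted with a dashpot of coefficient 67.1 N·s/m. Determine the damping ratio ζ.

0.0566

Series springs: 1/k_eq = 1/25200 + 1/14600 + 1/15800 + 1/30100 = 0.0002047, so k_eq = 4885 N/m.
ω_n = √(k_eq/m) = √(4885/72.0) = 8.237 rad/s.
Critical damping c_c = 2√(k_eq·m) = 2√(4885 × 72.0) = 1186 N·s/m, so ζ = c/c_c = 67.1/1186 = 0.05657.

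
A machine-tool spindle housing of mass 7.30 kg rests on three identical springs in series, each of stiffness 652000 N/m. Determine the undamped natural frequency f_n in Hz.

27.5 Hz

Series springs: 1/k_eq = 3/652000, so k_eq = 652000/3 = 217300 N/m.
ω_n = √(k_eq/m) = √(217300/7.30) = √29770 = 172.5 rad/s.
f_n = ω_n/(2π) = 172.5/6.283 = 27.46 Hz.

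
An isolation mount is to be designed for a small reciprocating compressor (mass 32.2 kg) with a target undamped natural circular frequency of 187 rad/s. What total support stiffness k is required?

1130000 N/m

k = m·ω_n² = 32.2 × 187.0² = 32.2 × 34970 = 1126000 N/m.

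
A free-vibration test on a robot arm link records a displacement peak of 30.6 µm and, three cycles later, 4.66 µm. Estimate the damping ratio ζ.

0.0993

Logarithmic decrement δ = (1/n)·ln(x₀/x_n) = (1/3)·ln(30.6/4.66) = (1/3)·ln(6.567) = 0.6273.
ζ = δ/√(4π² + δ²) = 0.6273/√(39.48 + 0.394) = 0.6273/6.314 = 0.09935.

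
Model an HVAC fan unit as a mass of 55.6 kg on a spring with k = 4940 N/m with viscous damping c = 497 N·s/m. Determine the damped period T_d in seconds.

0.757 s

ω_n = √(k/m) = √(4940/55.6) = 9.426 rad/s.
Critical damping c_c = 2√(k·m) = 2√(4940 × 55.6) = 1048 N·s/m, so ζ = c/c_c = 497/1048 = 0.4742.
ω_d = ω_n√(1 − ζ²) = 9.426 × √(1 − 0.225) = 8.299 rad/s.
T_d = 2π/ω_d = 0.7571 s.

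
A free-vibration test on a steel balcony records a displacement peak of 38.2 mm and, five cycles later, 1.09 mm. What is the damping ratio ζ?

0.112

Logarithmic decrement δ = (1/n)·ln(x₀/x_n) = (1/5)·ln(38.2/1.09) = (1/5)·ln(35.05) = 0.7113.
ζ = δ/√(4π² + δ²) = 0.7113/√(39.48 + 0.506) = 0.7113/6.323 = 0.1125.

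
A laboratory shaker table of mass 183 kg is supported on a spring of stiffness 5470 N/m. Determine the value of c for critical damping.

2000 N·s/m

c_c = 2√(k·m) = 2√(5470 × 183) = 2 × 1001 = 2001 N·s/m.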